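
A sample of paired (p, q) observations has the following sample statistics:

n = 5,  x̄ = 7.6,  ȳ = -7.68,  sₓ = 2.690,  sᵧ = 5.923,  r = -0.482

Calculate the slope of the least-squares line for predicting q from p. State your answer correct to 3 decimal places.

-1.061

b = r · sᵧ/sₓ = -0.482 · 5.923/2.69 = -1.061296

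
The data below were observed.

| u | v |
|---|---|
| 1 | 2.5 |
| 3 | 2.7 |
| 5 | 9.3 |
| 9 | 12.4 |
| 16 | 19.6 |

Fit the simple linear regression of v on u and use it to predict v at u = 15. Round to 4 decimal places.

18.9734

n = 5, Σx = 34, Σy = 46.5, Σxy = 482.3, Σx² = 372
Sxx = Σx² − (Σx)²/n = 372 − 231.2 = 140.8
Sxy = Σxy − (Σx)(Σy)/n = 482.3 − 316.2 = 166.1
b = Sxy/Sxx = 166.1/140.8 = 1.179688
a = ȳ − b·x̄ = 9.3 − 1.179688·6.8 = 1.278125
ŷ(15) = a + b·15 = 1.278125 + 1.179688·15 = 18.973437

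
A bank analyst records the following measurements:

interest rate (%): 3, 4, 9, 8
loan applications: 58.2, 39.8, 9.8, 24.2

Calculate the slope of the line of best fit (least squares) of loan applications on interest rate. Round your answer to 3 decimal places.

n = 4, Σx = 24, Σy = 132, Σxy = 615.6, Σx² = 170
Sxx = Σx² − (Σx)²/n = 170 − 144 = 26
Sxy = Σxy − (Σx)(Σy)/n = 615.6 − 792 = -176.4
b = Sxy/Sxx = -176.4/26 = -6.784615

-6.785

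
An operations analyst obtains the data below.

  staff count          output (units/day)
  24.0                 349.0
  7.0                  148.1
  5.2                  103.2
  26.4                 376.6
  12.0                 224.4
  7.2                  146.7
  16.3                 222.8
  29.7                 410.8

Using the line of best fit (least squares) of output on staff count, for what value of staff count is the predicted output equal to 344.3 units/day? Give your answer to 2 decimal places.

n = 8, Σx = 127.8, Σy = 1981.6, Σxy = 39473.02, Σx² = 2692.62
Sxx = Σx² − (Σx)²/n = 2692.62 − 2041.605 = 651.015
Sxy = Σxy − (Σx)(Σy)/n = 39473.02 − 31656.06 = 7816.96
b = Sxy/Sxx = 7816.96/651.015 = 12.007342
a = ȳ − b·x̄ = 247.7 − 12.007342·15.975 = 55.882705
Set a + b·x = 344.3: x = (344.3 − 55.882705) / 12.007342 = 24.020077

24.02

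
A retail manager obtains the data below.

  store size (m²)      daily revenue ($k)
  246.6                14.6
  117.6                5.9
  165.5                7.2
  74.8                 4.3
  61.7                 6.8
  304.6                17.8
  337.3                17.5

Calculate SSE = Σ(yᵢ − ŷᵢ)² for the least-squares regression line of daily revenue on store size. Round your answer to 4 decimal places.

n = 7, Σx = 1308.1, Σy = 74.1, Σxy = 17551.63, Σx² = 317985.95, Σy² = 987.63
Sxx = Σx² − (Σx)²/n = 317985.95 − 244446.515714 = 73539.434286
Sxy = Σxy − (Σx)(Σy)/n = 17551.63 − 13847.172857 = 3704.457143
Syy = Σy² − (Σy)²/n = 987.63 − 784.401429 = 203.228571
b = Sxy/Sxx = 3704.457143/73539.434286 = 0.050374
SSE = Syy − b·Sxy = 203.228571 − 0.050374·3704.457143 = 16.621170

16.6212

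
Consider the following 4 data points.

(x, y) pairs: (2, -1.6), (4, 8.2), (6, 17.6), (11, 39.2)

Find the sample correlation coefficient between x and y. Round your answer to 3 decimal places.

n = 4, Σx = 23, Σy = 63.4, Σxy = 566.4, Σx² = 177, Σy² = 1916.2
Sxx = Σx² − (Σx)²/n = 177 − 132.25 = 44.75
Sxy = Σxy − (Σx)(Σy)/n = 566.4 − 364.55 = 201.85
Syy = Σy² − (Σy)²/n = 1916.2 − 1004.89 = 911.31
r = Sxy/√(Sxx·Syy) = 201.85/√(40781.1225) = 201.85/201.943365 = 0.999538

1.000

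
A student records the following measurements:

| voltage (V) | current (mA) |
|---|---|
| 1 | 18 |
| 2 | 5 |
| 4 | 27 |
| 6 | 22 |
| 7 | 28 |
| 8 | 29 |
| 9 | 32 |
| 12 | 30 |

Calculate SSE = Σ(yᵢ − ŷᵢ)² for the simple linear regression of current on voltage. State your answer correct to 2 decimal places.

231.30

n = 8, Σx = 49, Σy = 191, Σxy = 1344, Σx² = 395, Σy² = 5111
Sxx = Σx² − (Σx)²/n = 395 − 300.125 = 94.875
Sxy = Σxy − (Σx)(Σy)/n = 1344 − 1169.875 = 174.125
Syy = Σy² − (Σy)²/n = 5111 − 4560.125 = 550.875
b = Sxy/Sxx = 174.125/94.875 = 1.835310
SSE = Syy − b·Sxy = 550.875 − 1.835310·174.125 = 231.301713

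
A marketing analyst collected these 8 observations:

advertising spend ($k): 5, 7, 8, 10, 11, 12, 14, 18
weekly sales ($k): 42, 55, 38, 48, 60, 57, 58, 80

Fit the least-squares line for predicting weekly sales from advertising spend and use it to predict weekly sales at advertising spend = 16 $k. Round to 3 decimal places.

69.154

n = 8, Σx = 85, Σy = 438, Σxy = 4975, Σx² = 1023
Sxx = Σx² − (Σx)²/n = 1023 − 903.125 = 119.875
Sxy = Σxy − (Σx)(Σy)/n = 4975 − 4653.75 = 321.25
b = Sxy/Sxx = 321.25/119.875 = 2.679875
a = ȳ − b·x̄ = 54.75 − 2.679875·10.625 = 26.276330
ŷ(16) = a + b·16 = 26.276330 + 2.679875·16 = 69.154327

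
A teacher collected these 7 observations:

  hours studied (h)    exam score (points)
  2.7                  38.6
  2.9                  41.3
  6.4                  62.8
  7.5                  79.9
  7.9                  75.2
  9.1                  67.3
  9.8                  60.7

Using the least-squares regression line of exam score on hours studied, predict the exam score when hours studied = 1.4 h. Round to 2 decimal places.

37.96

n = 7, Σx = 46.3, Σy = 425.8, Σxy = 3026.53, Σx² = 354.17
Sxx = Σx² − (Σx)²/n = 354.17 − 306.241429 = 47.928571
Sxy = Σxy − (Σx)(Σy)/n = 3026.53 − 2816.362857 = 210.167143
b = Sxy/Sxx = 210.167143/47.928571 = 4.385007
a = ȳ − b·x̄ = 60.828571 − 4.385007·6.614286 = 31.824879
ŷ(1.4) = a + b·1.4 = 31.824879 + 4.385007·1.4 = 37.963890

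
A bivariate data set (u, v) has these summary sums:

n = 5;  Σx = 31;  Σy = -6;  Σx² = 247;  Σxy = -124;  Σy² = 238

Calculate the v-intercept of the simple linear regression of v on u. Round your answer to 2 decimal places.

8.62

Sxx = Σx² − (Σx)²/n = 247 − 192.2 = 54.8
Sxy = Σxy − (Σx)(Σy)/n = -124 − (-37.2) = -86.8
b = Sxy/Sxx = -86.8/54.8 = -1.583942
a = ȳ − b·x̄ = -1.2 − (-1.583942)·6.2 = 8.620438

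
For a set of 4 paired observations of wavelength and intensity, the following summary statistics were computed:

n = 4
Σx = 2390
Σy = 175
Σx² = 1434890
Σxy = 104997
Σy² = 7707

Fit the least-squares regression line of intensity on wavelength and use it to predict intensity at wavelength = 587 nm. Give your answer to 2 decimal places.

Sxx = Σx² − (Σx)²/n = 1434890 − 1428025 = 6865
Sxy = Σxy − (Σx)(Σy)/n = 104997 − 104562.5 = 434.5
b = Sxy/Sxx = 434.5/6865 = 0.063292
a = ȳ − b·x̄ = 43.75 − 0.063292·597.5 = 5.932993
ŷ(587) = a + b·587 = 5.932993 + 0.063292·587 = 43.085433

43.09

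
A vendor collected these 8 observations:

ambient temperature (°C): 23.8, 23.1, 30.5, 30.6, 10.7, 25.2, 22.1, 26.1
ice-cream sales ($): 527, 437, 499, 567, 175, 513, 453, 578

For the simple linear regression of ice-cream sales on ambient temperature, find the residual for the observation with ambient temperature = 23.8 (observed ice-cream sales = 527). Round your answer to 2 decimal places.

n = 8, Σx = 192.1, Σy = 3749, Σxy = 95104.2, Σx² = 4885.81
Sxx = Σx² − (Σx)²/n = 4885.81 − 4612.80125 = 273.00875
Sxy = Σxy − (Σx)(Σy)/n = 95104.2 − 90022.8625 = 5081.3375
b = Sxy/Sxx = 5081.3375/273.00875 = 18.612361
a = ȳ − b·x̄ = 468.625 − 18.612361·24.0125 = 21.695674
ŷ(23.8) = 21.695674 + 18.612361·23.8 = 464.669873
residual = y − ŷ = 527 − 464.669873 = 62.330127

62.33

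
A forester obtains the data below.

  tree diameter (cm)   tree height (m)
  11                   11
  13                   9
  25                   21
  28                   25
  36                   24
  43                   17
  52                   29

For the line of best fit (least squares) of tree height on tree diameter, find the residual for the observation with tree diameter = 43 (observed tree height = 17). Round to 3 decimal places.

n = 7, Σx = 208, Σy = 136, Σxy = 4566, Σx² = 7548
Sxx = Σx² − (Σx)²/n = 7548 − 6180.571429 = 1367.428571
Sxy = Σxy − (Σx)(Σy)/n = 4566 − 4041.142857 = 524.857143
b = Sxy/Sxx = 524.857143/1367.428571 = 0.383828
a = ȳ − b·x̄ = 19.428571 − 0.383828·29.714286 = 8.023402
ŷ(43) = 8.023402 + 0.383828·43 = 24.527998
residual = y − ŷ = 17 − 24.527998 = -7.527998

-7.528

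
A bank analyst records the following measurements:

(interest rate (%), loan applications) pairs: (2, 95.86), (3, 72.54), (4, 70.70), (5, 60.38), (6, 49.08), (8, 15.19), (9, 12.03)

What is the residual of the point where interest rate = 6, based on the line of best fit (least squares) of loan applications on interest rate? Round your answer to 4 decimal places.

3.8746

n = 7, Σx = 37, Σy = 375.78, Σxy = 1518.31, Σx² = 235
Sxx = Σx² − (Σx)²/n = 235 − 195.571429 = 39.428571
Sxy = Σxy − (Σx)(Σy)/n = 1518.31 − 1986.265714 = -467.955714
b = Sxy/Sxx = -467.955714/39.428571 = -11.868442
a = ȳ − b·x̄ = 53.682857 − (-11.868442)·5.285714 = 116.416051
ŷ(6) = 116.416051 + (-11.868442)·6 = 45.205399
residual = y − ŷ = 49.08 − 45.205399 = 3.874601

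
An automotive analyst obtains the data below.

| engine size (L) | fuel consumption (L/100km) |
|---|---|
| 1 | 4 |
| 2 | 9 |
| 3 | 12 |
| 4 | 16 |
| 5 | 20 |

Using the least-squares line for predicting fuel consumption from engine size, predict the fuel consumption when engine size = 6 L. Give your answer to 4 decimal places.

23.9000

n = 5, Σx = 15, Σy = 61, Σxy = 222, Σx² = 55
Sxx = Σx² − (Σx)²/n = 55 − 45 = 10
Sxy = Σxy − (Σx)(Σy)/n = 222 − 183 = 39
b = Sxy/Sxx = 39/10 = 3.9
a = ȳ − b·x̄ = 12.2 − 3.9·3 = 0.5
ŷ(6) = a + b·6 = 0.5 + 3.9·6 = 23.9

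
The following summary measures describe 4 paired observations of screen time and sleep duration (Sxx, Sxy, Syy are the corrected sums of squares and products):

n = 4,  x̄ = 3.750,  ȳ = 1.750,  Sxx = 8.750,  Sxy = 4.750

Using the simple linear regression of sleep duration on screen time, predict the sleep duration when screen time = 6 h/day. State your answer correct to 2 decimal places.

b = Sxy/Sxx = 4.75/8.75 = 0.542857
a = ȳ − b·x̄ = 1.75 − 0.542857·3.75 = -0.285714
ŷ(6) = a + b·6 = -0.285714 + 0.542857·6 = 2.971429

2.97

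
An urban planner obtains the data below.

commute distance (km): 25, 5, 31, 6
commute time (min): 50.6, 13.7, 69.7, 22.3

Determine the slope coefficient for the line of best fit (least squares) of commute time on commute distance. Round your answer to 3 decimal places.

1.925

n = 4, Σx = 67, Σy = 156.3, Σxy = 3628, Σx² = 1647
Sxx = Σx² − (Σx)²/n = 1647 − 1122.25 = 524.75
Sxy = Σxy − (Σx)(Σy)/n = 3628 − 2618.025 = 1009.975
b = Sxy/Sxx = 1009.975/524.75 = 1.924678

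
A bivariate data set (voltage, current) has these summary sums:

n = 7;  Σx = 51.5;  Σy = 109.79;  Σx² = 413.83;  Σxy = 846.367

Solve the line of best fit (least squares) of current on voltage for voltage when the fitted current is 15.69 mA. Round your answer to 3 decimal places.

7.362

Sxx = Σx² − (Σx)²/n = 413.83 − 378.892857 = 34.937143
Sxy = Σxy − (Σx)(Σy)/n = 846.367 − 807.740714 = 38.626286
b = Sxy/Sxx = 38.626286/34.937143 = 1.105594
a = ȳ − b·x̄ = 15.684286 − 1.105594·7.357143 = 7.550275
Set a + b·x = 15.69: x = (15.69 − 7.550275) / 1.105594 = 7.362311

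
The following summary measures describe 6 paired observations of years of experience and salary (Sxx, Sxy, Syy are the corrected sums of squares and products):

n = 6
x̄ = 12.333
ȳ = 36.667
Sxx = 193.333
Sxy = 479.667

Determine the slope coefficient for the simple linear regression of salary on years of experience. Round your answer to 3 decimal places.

2.481

b = Sxy/Sxx = 479.667/193.333 = 2.481040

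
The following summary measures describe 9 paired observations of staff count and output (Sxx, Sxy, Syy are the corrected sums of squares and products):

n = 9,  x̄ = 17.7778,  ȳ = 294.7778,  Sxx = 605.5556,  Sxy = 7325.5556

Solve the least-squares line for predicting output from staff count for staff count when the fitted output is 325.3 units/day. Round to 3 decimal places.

b = Sxy/Sxx = 7325.5556/605.5556 = 12.097247
a = ȳ − b·x̄ = 294.7778 − 12.097247·17.7778 = 79.715364
Set a + b·x = 325.3: x = (325.3 − 79.715364) / 12.097247 = 20.300870

20.301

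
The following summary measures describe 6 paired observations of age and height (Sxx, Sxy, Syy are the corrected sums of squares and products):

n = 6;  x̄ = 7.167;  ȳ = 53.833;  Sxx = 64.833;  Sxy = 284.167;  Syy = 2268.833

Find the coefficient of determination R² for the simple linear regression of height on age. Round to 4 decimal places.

R² = Sxy²/(Sxx·Syy) = (284.167)²/(64.833·2268.833) = 0.548970

0.5490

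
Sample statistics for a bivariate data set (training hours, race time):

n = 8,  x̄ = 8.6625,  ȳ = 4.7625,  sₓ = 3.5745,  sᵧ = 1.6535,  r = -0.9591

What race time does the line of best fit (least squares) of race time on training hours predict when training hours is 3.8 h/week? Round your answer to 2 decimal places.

b = r · sᵧ/sₓ = -0.9591 · 1.6535/3.5745 = -0.443663
a = ȳ − b·x̄ = 4.7625 − (-0.443663)·8.6625 = 8.605727
ŷ(3.8) = a + b·3.8 = 8.605727 + (-0.443663)·3.8 = 6.919809

6.92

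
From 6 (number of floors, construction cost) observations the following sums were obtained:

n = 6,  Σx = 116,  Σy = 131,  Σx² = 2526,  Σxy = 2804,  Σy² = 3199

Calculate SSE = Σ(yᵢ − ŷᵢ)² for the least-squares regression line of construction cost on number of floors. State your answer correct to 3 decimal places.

Sxx = Σx² − (Σx)²/n = 2526 − 2242.666667 = 283.333333
Sxy = Σxy − (Σx)(Σy)/n = 2804 − 2532.666667 = 271.333333
Syy = Σy² − (Σy)²/n = 3199 − 2860.166667 = 338.833333
b = Sxy/Sxx = 271.333333/283.333333 = 0.957647
SSE = Syy − b·Sxy = 338.833333 − 0.957647·271.333333 = 78.991765

78.992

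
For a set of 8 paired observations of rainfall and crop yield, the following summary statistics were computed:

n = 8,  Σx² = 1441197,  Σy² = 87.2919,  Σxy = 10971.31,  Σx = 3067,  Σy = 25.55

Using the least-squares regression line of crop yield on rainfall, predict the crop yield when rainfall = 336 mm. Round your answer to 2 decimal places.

2.98

Sxx = Σx² − (Σx)²/n = 1441197 − 1175811.125 = 265385.875
Sxy = Σxy − (Σx)(Σy)/n = 10971.31 − 9795.23125 = 1176.07875
b = Sxy/Sxx = 1176.07875/265385.875 = 0.004432
a = ȳ − b·x̄ = 3.19375 − 0.004432·383.375 = 1.494793
ŷ(336) = a + b·336 = 1.494793 + 0.004432·336 = 2.983804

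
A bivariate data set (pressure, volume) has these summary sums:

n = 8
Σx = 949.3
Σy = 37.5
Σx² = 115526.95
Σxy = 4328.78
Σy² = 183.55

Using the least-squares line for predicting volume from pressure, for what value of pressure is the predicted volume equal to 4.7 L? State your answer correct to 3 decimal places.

Sxx = Σx² − (Σx)²/n = 115526.95 − 112646.31125 = 2880.63875
Sxy = Σxy − (Σx)(Σy)/n = 4328.78 − 4449.84375 = -121.06375
b = Sxy/Sxx = -121.06375/2880.63875 = -0.042027
a = ȳ − b·x̄ = 4.6875 − (-0.042027)·118.6625 = 9.674494
Set a + b·x = 4.7: x = (4.7 − 9.674494) / (-0.042027) = 118.365070

118.365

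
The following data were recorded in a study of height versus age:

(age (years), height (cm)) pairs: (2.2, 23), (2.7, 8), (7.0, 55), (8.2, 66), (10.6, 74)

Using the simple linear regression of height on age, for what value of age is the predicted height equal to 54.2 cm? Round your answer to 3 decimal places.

7.330

n = 5, Σx = 30.7, Σy = 226, Σxy = 1782.8, Σx² = 240.73
Sxx = Σx² − (Σx)²/n = 240.73 − 188.498 = 52.232
Sxy = Σxy − (Σx)(Σy)/n = 1782.8 − 1387.64 = 395.16
b = Sxy/Sxx = 395.16/52.232 = 7.565477
a = ȳ − b·x̄ = 45.2 − 7.565477·6.14 = -1.252029
Set a + b·x = 54.2: x = (54.2 − (-1.252029)) / 7.565477 = 7.329614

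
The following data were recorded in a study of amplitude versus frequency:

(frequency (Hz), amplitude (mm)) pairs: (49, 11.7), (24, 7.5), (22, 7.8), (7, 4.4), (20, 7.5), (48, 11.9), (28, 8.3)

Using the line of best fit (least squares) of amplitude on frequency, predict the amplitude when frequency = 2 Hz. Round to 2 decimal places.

n = 7, Σx = 198, Σy = 59.1, Σxy = 1909.3, Σx² = 6998
Sxx = Σx² − (Σx)²/n = 6998 − 5600.571429 = 1397.428571
Sxy = Σxy − (Σx)(Σy)/n = 1909.3 − 1671.685714 = 237.614286
b = Sxy/Sxx = 237.614286/1397.428571 = 0.170037
a = ȳ − b·x̄ = 8.442857 − 0.170037·28.285714 = 3.633245
ŷ(2) = a + b·2 = 3.633245 + 0.170037·2 = 3.973318

3.97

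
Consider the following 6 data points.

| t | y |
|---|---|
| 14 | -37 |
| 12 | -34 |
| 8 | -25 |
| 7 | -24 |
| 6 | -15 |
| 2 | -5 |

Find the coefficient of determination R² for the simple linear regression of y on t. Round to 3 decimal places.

0.954

n = 6, Σx = 49, Σy = -140, Σxy = -1394, Σx² = 493, Σy² = 3976
Sxx = Σx² − (Σx)²/n = 493 − 400.166667 = 92.833333
Sxy = Σxy − (Σx)(Σy)/n = -1394 − (-1143.333333) = -250.666667
Syy = Σy² − (Σy)²/n = 3976 − 3266.666667 = 709.333333
R² = Sxy²/(Sxx·Syy) = (-250.666667)²/(92.833333·709.333333) = 0.954199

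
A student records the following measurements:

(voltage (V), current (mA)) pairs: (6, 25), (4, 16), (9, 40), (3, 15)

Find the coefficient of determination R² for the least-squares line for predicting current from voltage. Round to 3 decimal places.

0.981

n = 4, Σx = 22, Σy = 96, Σxy = 619, Σx² = 142, Σy² = 2706
Sxx = Σx² − (Σx)²/n = 142 − 121 = 21
Sxy = Σxy − (Σx)(Σy)/n = 619 − 528 = 91
Syy = Σy² − (Σy)²/n = 2706 − 2304 = 402
R² = Sxy²/(Sxx·Syy) = (91)²/(21·402) = 0.980929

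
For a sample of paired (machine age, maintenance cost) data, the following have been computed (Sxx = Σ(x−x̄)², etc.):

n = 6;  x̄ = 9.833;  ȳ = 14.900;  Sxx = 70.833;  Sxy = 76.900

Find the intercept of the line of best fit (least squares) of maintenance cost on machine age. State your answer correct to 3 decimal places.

4.225

b = Sxy/Sxx = 76.9/70.833 = 1.085652
a = ȳ − b·x̄ = 14.9 − 1.085652·9.833 = 4.224782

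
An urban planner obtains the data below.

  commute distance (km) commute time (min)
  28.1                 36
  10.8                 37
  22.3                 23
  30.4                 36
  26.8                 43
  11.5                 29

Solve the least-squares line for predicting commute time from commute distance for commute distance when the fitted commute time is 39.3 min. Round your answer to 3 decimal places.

43.735

n = 6, Σx = 129.9, Σy = 204, Σxy = 4504.4, Σx² = 3178.19
Sxx = Σx² − (Σx)²/n = 3178.19 − 2812.335 = 365.855
Sxy = Σxy − (Σx)(Σy)/n = 4504.4 − 4416.6 = 87.8
b = Sxy/Sxx = 87.8/365.855 = 0.239986
a = ȳ − b·x̄ = 34 − 0.239986·21.65 = 28.804308
Set a + b·x = 39.3: x = (39.3 − 28.804308) / 0.239986 = 43.734641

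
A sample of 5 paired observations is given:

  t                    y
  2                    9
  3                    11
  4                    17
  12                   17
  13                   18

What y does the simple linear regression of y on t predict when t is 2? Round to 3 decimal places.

n = 5, Σx = 34, Σy = 72, Σxy = 557, Σx² = 342
Sxx = Σx² − (Σx)²/n = 342 − 231.2 = 110.8
Sxy = Σxy − (Σx)(Σy)/n = 557 − 489.6 = 67.4
b = Sxy/Sxx = 67.4/110.8 = 0.608303
a = ȳ − b·x̄ = 14.4 − 0.608303·6.8 = 10.263538
ŷ(2) = a + b·2 = 10.263538 + 0.608303·2 = 11.480144

11.480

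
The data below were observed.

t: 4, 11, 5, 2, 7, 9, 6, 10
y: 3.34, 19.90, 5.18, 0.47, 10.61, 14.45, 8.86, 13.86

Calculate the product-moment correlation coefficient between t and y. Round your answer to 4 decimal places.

n = 8, Σx = 54, Σy = 76.67, Σxy = 655.18, Σx² = 432, Σy² = 1026.1927
Sxx = Σx² − (Σx)²/n = 432 − 364.5 = 67.5
Sxy = Σxy − (Σx)(Σy)/n = 655.18 − 517.5225 = 137.6575
Syy = Σy² − (Σy)²/n = 1026.1927 − 734.786112 = 291.406588
r = Sxy/√(Sxx·Syy) = 137.6575/√(19669.944656) = 137.6575/140.249580 = 0.981518

0.9815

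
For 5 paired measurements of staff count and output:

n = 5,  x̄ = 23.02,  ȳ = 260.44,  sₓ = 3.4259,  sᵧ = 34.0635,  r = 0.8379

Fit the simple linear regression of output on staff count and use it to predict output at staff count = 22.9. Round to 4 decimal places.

259.4403

b = r · sᵧ/sₓ = 0.8379 · 34.0635/3.4259 = 8.331185
a = ȳ − b·x̄ = 260.44 − 8.331185·23.02 = 68.656122
ŷ(22.9) = a + b·22.9 = 68.656122 + 8.331185·22.9 = 259.440258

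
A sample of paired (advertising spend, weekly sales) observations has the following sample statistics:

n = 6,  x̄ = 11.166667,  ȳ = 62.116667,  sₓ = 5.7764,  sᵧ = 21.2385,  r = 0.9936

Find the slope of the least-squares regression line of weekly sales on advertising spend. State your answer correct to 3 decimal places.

3.653

b = r · sᵧ/sₓ = 0.9936 · 21.2385/5.7764 = 3.653240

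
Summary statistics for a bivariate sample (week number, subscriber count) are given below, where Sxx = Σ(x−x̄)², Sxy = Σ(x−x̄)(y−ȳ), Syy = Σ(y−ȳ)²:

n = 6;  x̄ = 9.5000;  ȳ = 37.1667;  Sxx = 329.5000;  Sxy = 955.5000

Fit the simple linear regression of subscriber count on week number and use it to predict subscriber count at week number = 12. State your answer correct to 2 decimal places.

b = Sxy/Sxx = 955.5/329.5 = 2.899848
a = ȳ − b·x̄ = 37.1667 − 2.899848·9.5 = 9.618142
ŷ(12) = a + b·12 = 9.618142 + 2.899848·12 = 44.416321

44.42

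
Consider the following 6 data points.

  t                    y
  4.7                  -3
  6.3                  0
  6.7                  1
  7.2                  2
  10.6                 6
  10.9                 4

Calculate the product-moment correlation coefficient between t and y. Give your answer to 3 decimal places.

0.945

n = 6, Σx = 46.4, Σy = 10, Σxy = 114.2, Σx² = 389.68, Σy² = 66
Sxx = Σx² − (Σx)²/n = 389.68 − 358.826667 = 30.853333
Sxy = Σxy − (Σx)(Σy)/n = 114.2 − 77.333333 = 36.866667
Syy = Σy² − (Σy)²/n = 66 − 16.666667 = 49.333333
r = Sxy/√(Sxx·Syy) = 36.866667/√(1522.097778) = 36.866667/39.014072 = 0.944958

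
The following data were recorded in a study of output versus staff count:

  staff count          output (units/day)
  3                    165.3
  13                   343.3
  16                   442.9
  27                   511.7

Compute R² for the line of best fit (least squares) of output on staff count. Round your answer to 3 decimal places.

n = 4, Σx = 59, Σy = 1463.2, Σxy = 25861.1, Σx² = 1163, Σy² = 603176.28
Sxx = Σx² − (Σx)²/n = 1163 − 870.25 = 292.75
Sxy = Σxy − (Σx)(Σy)/n = 25861.1 − 21582.2 = 4278.9
Syy = Σy² − (Σy)²/n = 603176.28 − 535238.56 = 67937.72
R² = Sxy²/(Sxx·Syy) = (4278.9)²/(292.75·67937.72) = 0.920569

0.921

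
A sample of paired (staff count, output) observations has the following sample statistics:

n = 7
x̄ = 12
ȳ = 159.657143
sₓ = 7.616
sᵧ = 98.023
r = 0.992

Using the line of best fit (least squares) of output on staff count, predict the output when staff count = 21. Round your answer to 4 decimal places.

b = r · sᵧ/sₓ = 0.992 · 98.023/7.616 = 12.767702
a = ȳ − b·x̄ = 159.657143 − 12.767702·12 = 6.444723
ŷ(21) = a + b·21 = 6.444723 + 12.767702·21 = 274.566458

274.5665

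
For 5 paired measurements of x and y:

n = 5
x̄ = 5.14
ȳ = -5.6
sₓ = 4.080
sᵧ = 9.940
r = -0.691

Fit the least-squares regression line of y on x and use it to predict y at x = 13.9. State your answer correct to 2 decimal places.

-20.35

b = r · sᵧ/sₓ = -0.691 · 9.94/4.08 = -1.683466
a = ȳ − b·x̄ = -5.6 − (-1.683466)·5.14 = 3.053014
ŷ(13.9) = a + b·13.9 = 3.053014 + (-1.683466)·13.9 = -20.347159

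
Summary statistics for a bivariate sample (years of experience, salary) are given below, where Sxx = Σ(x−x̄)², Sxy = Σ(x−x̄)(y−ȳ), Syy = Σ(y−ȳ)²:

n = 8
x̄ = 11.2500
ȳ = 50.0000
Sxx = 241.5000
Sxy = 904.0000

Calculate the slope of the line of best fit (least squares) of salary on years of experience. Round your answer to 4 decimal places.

3.7433

b = Sxy/Sxx = 904/241.5 = 3.743271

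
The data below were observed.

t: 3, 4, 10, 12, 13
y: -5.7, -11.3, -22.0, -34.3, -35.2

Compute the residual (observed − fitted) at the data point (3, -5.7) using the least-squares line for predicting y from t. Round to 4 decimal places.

0.7824

n = 5, Σx = 42, Σy = -108.5, Σxy = -1151.5, Σx² = 438
Sxx = Σx² − (Σx)²/n = 438 − 352.8 = 85.2
Sxy = Σxy − (Σx)(Σy)/n = -1151.5 − (-911.4) = -240.1
b = Sxy/Sxx = -240.1/85.2 = -2.818075
a = ȳ − b·x̄ = -21.7 − (-2.818075)·8.4 = 1.971831
ŷ(3) = 1.971831 + (-2.818075)·3 = -6.482394
residual = y − ŷ = -5.7 − (-6.482394) = 0.782394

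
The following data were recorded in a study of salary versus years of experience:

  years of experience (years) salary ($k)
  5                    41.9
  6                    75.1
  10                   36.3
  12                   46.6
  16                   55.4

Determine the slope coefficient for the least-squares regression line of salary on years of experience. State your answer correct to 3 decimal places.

n = 5, Σx = 49, Σy = 255.3, Σxy = 2468.7, Σx² = 561
Sxx = Σx² − (Σx)²/n = 561 − 480.2 = 80.8
Sxy = Σxy − (Σx)(Σy)/n = 2468.7 − 2501.94 = -33.24
b = Sxy/Sxx = -33.24/80.8 = -0.411386

-0.411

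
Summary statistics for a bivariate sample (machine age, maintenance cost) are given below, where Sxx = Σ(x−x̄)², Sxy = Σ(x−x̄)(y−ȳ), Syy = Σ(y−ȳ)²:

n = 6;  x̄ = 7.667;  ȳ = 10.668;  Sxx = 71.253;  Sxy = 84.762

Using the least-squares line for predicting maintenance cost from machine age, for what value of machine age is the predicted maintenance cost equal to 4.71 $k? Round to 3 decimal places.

2.659

b = Sxy/Sxx = 84.762/71.253 = 1.189592
a = ȳ − b·x̄ = 10.668 − 1.189592·7.667 = 1.547398
Set a + b·x = 4.71: x = (4.71 − 1.547398) / 1.189592 = 2.658560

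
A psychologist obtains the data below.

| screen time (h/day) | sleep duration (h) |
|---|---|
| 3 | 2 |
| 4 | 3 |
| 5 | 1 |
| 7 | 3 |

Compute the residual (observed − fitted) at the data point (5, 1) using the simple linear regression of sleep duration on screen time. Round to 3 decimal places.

n = 4, Σx = 19, Σy = 9, Σxy = 44, Σx² = 99
Sxx = Σx² − (Σx)²/n = 99 − 90.25 = 8.75
Sxy = Σxy − (Σx)(Σy)/n = 44 − 42.75 = 1.25
b = Sxy/Sxx = 1.25/8.75 = 0.142857
a = ȳ − b·x̄ = 2.25 − 0.142857·4.75 = 1.571429
ŷ(5) = 1.571429 + 0.142857·5 = 2.285714
residual = y − ŷ = 1 − 2.285714 = -1.285714

-1.286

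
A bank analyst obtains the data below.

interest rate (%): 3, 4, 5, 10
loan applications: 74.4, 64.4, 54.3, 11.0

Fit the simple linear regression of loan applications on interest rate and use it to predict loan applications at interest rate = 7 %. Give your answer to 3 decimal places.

n = 4, Σx = 22, Σy = 204.1, Σxy = 862.3, Σx² = 150
Sxx = Σx² − (Σx)²/n = 150 − 121 = 29
Sxy = Σxy − (Σx)(Σy)/n = 862.3 − 1122.55 = -260.25
b = Sxy/Sxx = -260.25/29 = -8.974138
a = ȳ − b·x̄ = 51.025 − (-8.974138)·5.5 = 100.382759
ŷ(7) = a + b·7 = 100.382759 + (-8.974138)·7 = 37.563793

37.564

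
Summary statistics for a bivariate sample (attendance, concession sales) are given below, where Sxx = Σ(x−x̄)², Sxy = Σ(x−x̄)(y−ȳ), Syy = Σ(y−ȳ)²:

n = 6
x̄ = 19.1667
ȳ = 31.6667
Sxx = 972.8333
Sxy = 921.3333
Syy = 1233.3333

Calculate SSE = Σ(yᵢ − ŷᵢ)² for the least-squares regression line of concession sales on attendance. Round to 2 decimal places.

360.77

b = Sxy/Sxx = 921.3333/972.8333 = 0.947062
SSE = Syy − b·Sxy = 1233.3333 − 0.947062·921.3333 = 360.773685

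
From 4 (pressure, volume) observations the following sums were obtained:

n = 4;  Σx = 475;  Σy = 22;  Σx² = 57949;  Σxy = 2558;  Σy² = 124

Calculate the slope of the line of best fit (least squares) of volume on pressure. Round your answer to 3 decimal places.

Sxx = Σx² − (Σx)²/n = 57949 − 56406.25 = 1542.75
Sxy = Σxy − (Σx)(Σy)/n = 2558 − 2612.5 = -54.5
b = Sxy/Sxx = -54.5/1542.75 = -0.035327

-0.035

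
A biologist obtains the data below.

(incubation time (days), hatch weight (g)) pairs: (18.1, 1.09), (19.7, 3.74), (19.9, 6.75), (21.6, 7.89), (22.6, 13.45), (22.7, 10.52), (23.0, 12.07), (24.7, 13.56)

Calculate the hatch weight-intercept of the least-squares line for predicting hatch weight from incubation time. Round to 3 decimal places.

-35.024

n = 8, Σx = 172.3, Σy = 69.07, Σxy = 1553.472, Σx² = 3743.41
Sxx = Σx² − (Σx)²/n = 3743.41 − 3710.91125 = 32.49875
Sxy = Σxy − (Σx)(Σy)/n = 1553.472 − 1487.595125 = 65.876875
b = Sxy/Sxx = 65.876875/32.49875 = 2.027059
a = ȳ − b·x̄ = 8.63375 − 2.027059·21.5375 = -35.024027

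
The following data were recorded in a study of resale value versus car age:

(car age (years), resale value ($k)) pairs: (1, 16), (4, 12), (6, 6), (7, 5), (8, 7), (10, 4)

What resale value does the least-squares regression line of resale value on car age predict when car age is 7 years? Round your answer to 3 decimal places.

6.953

n = 6, Σx = 36, Σy = 50, Σxy = 231, Σx² = 266
Sxx = Σx² − (Σx)²/n = 266 − 216 = 50
Sxy = Σxy − (Σx)(Σy)/n = 231 − 300 = -69
b = Sxy/Sxx = -69/50 = -1.38
a = ȳ − b·x̄ = 8.333333 − (-1.38)·6 = 16.613333
ŷ(7) = a + b·7 = 16.613333 + (-1.38)·7 = 6.953333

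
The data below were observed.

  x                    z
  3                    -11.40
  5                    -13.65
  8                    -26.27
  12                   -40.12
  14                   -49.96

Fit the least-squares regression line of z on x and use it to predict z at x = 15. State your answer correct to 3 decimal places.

-51.963

n = 5, Σx = 42, Σy = -141.4, Σxy = -1493.49, Σx² = 438
Sxx = Σx² − (Σx)²/n = 438 − 352.8 = 85.2
Sxy = Σxy − (Σx)(Σy)/n = -1493.49 − (-1187.76) = -305.73
b = Sxy/Sxx = -305.73/85.2 = -3.588380
a = ȳ − b·x̄ = -28.28 − (-3.588380)·8.4 = 1.862394
ŷ(15) = a + b·15 = 1.862394 + (-3.588380)·15 = -51.963310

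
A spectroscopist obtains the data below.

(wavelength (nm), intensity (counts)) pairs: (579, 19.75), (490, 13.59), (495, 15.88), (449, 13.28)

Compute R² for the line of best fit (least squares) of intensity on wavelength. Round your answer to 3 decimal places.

0.905

n = 4, Σx = 2013, Σy = 62.5, Σxy = 31917.67, Σx² = 1021967, Σy² = 1003.2834
Sxx = Σx² − (Σx)²/n = 1021967 − 1013042.25 = 8924.75
Sxy = Σxy − (Σx)(Σy)/n = 31917.67 − 31453.125 = 464.545
Syy = Σy² − (Σy)²/n = 1003.2834 − 976.5625 = 26.7209
R² = Sxy²/(Sxx·Syy) = (464.545)²/(8924.75·26.7209) = 0.904916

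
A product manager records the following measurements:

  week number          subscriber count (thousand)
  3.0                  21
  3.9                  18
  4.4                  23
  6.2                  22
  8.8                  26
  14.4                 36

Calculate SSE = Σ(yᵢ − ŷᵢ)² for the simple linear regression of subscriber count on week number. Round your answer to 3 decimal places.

17.783

n = 6, Σx = 40.7, Σy = 146, Σxy = 1118, Σx² = 366.81, Σy² = 3750
Sxx = Σx² − (Σx)²/n = 366.81 − 276.081667 = 90.728333
Sxy = Σxy − (Σx)(Σy)/n = 1118 − 990.366667 = 127.633333
Syy = Σy² − (Σy)²/n = 3750 − 3552.666667 = 197.333333
b = Sxy/Sxx = 127.633333/90.728333 = 1.406764
SSE = Syy − b·Sxy = 197.333333 − 1.406764·127.633333 = 17.783383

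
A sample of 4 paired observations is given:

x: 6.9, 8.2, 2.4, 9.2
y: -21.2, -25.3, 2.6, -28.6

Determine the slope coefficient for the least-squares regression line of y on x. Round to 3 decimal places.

n = 4, Σx = 26.7, Σy = -72.5, Σxy = -610.62, Σx² = 205.25
Sxx = Σx² − (Σx)²/n = 205.25 − 178.2225 = 27.0275
Sxy = Σxy − (Σx)(Σy)/n = -610.62 − (-483.9375) = -126.6825
b = Sxy/Sxx = -126.6825/27.0275 = -4.687170

-4.687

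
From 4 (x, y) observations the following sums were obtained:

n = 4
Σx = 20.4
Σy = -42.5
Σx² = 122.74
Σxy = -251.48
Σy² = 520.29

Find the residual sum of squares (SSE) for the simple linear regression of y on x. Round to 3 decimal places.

Sxx = Σx² − (Σx)²/n = 122.74 − 104.04 = 18.7
Sxy = Σxy − (Σx)(Σy)/n = -251.48 − (-216.75) = -34.73
Syy = Σy² − (Σy)²/n = 520.29 − 451.5625 = 68.7275
b = Sxy/Sxx = -34.73/18.7 = -1.857219
SSE = Syy − b·Sxy = 68.7275 − (-1.857219)·(-34.73) = 4.226275

4.226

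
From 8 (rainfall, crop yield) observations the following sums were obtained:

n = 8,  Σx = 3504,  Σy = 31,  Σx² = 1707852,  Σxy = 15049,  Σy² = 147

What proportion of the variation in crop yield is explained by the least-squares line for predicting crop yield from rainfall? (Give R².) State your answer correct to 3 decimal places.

0.465

Sxx = Σx² − (Σx)²/n = 1707852 − 1534752 = 173100
Sxy = Σxy − (Σx)(Σy)/n = 15049 − 13578 = 1471
Syy = Σy² − (Σy)²/n = 147 − 120.125 = 26.875
R² = Sxy²/(Sxx·Syy) = (1471)²/(173100·26.875) = 0.465136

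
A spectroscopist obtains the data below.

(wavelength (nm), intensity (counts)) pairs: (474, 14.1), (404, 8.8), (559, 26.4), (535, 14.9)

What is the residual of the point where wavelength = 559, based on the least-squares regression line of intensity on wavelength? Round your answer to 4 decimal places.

n = 4, Σx = 1972, Σy = 64.2, Σxy = 32967.7, Σx² = 986598
Sxx = Σx² − (Σx)²/n = 986598 − 972196 = 14402
Sxy = Σxy − (Σx)(Σy)/n = 32967.7 − 31650.6 = 1317.1
b = Sxy/Sxx = 1317.1/14402 = 0.091453
a = ȳ − b·x̄ = 16.05 − 0.091453·493 = -29.036120
ŷ(559) = -29.036120 + 0.091453·559 = 22.085870
residual = y − ŷ = 26.4 − 22.085870 = 4.314130

4.3141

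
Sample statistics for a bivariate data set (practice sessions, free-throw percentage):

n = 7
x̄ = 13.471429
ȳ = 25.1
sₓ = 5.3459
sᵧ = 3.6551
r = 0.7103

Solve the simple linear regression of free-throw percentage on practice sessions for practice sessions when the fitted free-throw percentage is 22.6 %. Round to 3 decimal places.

8.324

b = r · sᵧ/sₓ = 0.7103 · 3.6551/5.3459 = 0.485646
a = ȳ − b·x̄ = 25.1 − 0.485646·13.471429 = 18.557648
Set a + b·x = 22.6: x = (22.6 − 18.557648) / 0.485646 = 8.323652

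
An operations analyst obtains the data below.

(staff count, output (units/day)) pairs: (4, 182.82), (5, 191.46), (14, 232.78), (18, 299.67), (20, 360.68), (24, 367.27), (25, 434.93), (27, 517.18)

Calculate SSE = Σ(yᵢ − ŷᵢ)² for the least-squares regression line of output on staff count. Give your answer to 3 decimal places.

n = 8, Σx = 137, Σy = 2586.79, Σxy = 51206.75, Σx² = 2891, Σy² = 935685.2939
Sxx = Σx² − (Σx)²/n = 2891 − 2346.125 = 544.875
Sxy = Σxy − (Σx)(Σy)/n = 51206.75 − 44298.77875 = 6907.97125
Syy = Σy² − (Σy)²/n = 935685.2939 − 836435.313012 = 99249.980888
b = Sxy/Sxx = 6907.97125/544.875 = 12.678084
SSE = Syy − b·Sxy = 99249.980888 − 12.678084·6907.97125 = 11670.138188

11670.138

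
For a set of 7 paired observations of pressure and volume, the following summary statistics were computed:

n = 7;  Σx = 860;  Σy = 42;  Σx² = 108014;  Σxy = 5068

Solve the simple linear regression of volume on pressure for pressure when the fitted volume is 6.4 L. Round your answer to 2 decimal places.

Sxx = Σx² − (Σx)²/n = 108014 − 105657.142857 = 2356.857143
Sxy = Σxy − (Σx)(Σy)/n = 5068 − 5160 = -92
b = Sxy/Sxx = -92/2356.857143 = -0.039035
a = ȳ − b·x̄ = 6 − (-0.039035)·122.857143 = 10.795733
Set a + b·x = 6.4: x = (6.4 − 10.795733) / (-0.039035) = 112.609938

112.61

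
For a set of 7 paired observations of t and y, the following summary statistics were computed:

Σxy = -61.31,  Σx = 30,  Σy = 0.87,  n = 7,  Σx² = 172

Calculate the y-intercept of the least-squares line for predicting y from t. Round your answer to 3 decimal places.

6.543

Sxx = Σx² − (Σx)²/n = 172 − 128.571429 = 43.428571
Sxy = Σxy − (Σx)(Σy)/n = -61.31 − 3.728571 = -65.038571
b = Sxy/Sxx = -65.038571/43.428571 = -1.497599
a = ȳ − b·x̄ = 0.124286 − (-1.497599)·4.285714 = 6.542566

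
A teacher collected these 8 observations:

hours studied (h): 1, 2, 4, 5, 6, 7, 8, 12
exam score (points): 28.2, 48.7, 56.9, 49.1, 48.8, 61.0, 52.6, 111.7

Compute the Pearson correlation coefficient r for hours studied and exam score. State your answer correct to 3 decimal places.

0.863

n = 8, Σx = 45, Σy = 457, Σxy = 3079.7, Σx² = 339, Σy² = 30161.44
Sxx = Σx² − (Σx)²/n = 339 − 253.125 = 85.875
Sxy = Σxy − (Σx)(Σy)/n = 3079.7 − 2570.625 = 509.075
Syy = Σy² − (Σy)²/n = 30161.44 − 26106.125 = 4055.315
r = Sxy/√(Sxx·Syy) = 509.075/√(348250.175625) = 509.075/590.127254 = 0.862653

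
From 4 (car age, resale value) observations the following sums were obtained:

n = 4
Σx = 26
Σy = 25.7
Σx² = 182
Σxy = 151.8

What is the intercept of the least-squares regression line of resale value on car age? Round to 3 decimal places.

Sxx = Σx² − (Σx)²/n = 182 − 169 = 13
Sxy = Σxy − (Σx)(Σy)/n = 151.8 − 167.05 = -15.25
b = Sxy/Sxx = -15.25/13 = -1.173077
a = ȳ − b·x̄ = 6.425 − (-1.173077)·6.5 = 14.05

14.050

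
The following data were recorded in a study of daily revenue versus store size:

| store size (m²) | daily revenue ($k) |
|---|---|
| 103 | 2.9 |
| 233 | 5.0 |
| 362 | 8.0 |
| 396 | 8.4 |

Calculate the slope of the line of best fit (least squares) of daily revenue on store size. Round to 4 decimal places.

n = 4, Σx = 1094, Σy = 24.3, Σxy = 7686.1, Σx² = 352758
Sxx = Σx² − (Σx)²/n = 352758 − 299209 = 53549
Sxy = Σxy − (Σx)(Σy)/n = 7686.1 − 6646.05 = 1040.05
b = Sxy/Sxx = 1040.05/53549 = 0.019422

0.0194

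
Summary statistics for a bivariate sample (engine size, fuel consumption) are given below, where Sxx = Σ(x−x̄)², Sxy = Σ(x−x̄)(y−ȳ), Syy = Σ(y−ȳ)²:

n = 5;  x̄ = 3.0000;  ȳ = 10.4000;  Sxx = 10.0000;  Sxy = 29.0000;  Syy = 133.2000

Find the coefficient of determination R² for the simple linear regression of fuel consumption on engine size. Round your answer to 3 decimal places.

0.631

R² = Sxy²/(Sxx·Syy) = (29)²/(10·133.2) = 0.631381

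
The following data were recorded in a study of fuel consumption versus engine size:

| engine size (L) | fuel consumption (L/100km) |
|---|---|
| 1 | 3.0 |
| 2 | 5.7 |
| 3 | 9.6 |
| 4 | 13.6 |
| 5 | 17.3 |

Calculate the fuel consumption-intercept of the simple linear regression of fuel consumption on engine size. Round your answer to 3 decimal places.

n = 5, Σx = 15, Σy = 49.2, Σxy = 184.1, Σx² = 55
Sxx = Σx² − (Σx)²/n = 55 − 45 = 10
Sxy = Σxy − (Σx)(Σy)/n = 184.1 − 147.6 = 36.5
b = Sxy/Sxx = 36.5/10 = 3.65
a = ȳ − b·x̄ = 9.84 − 3.65·3 = -1.11

-1.110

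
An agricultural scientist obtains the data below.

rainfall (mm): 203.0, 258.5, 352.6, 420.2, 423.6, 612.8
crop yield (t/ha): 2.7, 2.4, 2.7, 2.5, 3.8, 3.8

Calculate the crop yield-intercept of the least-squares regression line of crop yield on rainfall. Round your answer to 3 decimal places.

n = 6, Σx = 2270.7, Σy = 17.9, Σxy = 7109.34, Σx² = 963886.85
Sxx = Σx² − (Σx)²/n = 963886.85 − 859346.415 = 104540.435
Sxy = Σxy − (Σx)(Σy)/n = 7109.34 − 6774.255 = 335.085
b = Sxy/Sxx = 335.085/104540.435 = 0.003205
a = ȳ − b·x̄ = 2.983333 − 0.003205·378.45 = 1.770282

1.770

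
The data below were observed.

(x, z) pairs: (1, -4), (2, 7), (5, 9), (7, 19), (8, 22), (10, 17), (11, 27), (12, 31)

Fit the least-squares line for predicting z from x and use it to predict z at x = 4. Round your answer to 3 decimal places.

8.060

n = 8, Σx = 56, Σy = 128, Σxy = 1203, Σx² = 508
Sxx = Σx² − (Σx)²/n = 508 − 392 = 116
Sxy = Σxy − (Σx)(Σy)/n = 1203 − 896 = 307
b = Sxy/Sxx = 307/116 = 2.646552
a = ȳ − b·x̄ = 16 − 2.646552·7 = -2.525862
ŷ(4) = a + b·4 = -2.525862 + 2.646552·4 = 8.060345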